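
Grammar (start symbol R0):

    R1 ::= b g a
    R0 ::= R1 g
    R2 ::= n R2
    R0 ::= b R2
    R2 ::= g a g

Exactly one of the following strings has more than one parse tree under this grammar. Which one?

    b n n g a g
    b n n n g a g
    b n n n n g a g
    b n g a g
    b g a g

b g a g

b n n g a g: 1 tree
b n n n g a g: 1 tree
b n n n n g a g: 1 tree
b n g a g: 1 tree
b g a g: 2 trees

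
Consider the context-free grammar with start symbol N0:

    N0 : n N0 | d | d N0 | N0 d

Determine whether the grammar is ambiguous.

Ambiguous

Witness: d d

Derivation 1: N0 ⇒ d N0 ⇒ d d
Derivation 2: N0 ⇒ N0 d ⇒ d d

Two distinct leftmost derivations for the same string.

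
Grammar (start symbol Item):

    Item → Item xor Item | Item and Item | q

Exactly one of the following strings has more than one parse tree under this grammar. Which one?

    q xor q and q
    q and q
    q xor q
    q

q xor q and q

q xor q and q: 2 trees
q and q: 1 tree
q xor q: 1 tree
q: 1 tree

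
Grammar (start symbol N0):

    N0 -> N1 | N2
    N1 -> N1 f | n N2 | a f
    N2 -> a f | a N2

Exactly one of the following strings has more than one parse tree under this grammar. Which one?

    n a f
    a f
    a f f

a f

n a f: 1 tree
a f: 2 trees
a f f: 1 tree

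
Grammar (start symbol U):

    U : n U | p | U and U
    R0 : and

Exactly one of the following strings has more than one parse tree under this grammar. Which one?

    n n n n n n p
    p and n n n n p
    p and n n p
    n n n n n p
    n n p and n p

n n p and n p

n n n n n n p: 1 tree
p and n n n n p: 1 tree
p and n n p: 1 tree
n n n n n p: 1 tree
n n p and n p: 3 trees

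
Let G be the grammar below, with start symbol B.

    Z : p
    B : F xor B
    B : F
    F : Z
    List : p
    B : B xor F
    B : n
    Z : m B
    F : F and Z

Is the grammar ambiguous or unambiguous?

Witness: p xor p

Derivation 1: B ⇒ F xor B ⇒ Z xor B ⇒ p xor B ⇒ p xor F ⇒ p xor Z ⇒ p xor p
Derivation 2: B ⇒ B xor F ⇒ F xor F ⇒ Z xor F ⇒ p xor F ⇒ p xor Z ⇒ p xor p

Two distinct leftmost derivations for the same string.

Ambiguous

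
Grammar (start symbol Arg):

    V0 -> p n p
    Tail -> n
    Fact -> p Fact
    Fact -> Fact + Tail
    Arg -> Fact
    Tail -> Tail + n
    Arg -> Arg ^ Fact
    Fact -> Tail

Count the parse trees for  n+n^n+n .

Parse trees for n+n^n+n:
  [Arg [Arg [Fact [Fact [Tail n]] + [Tail n]]] ^ [Fact [Fact [Tail n]] + [Tail n]]]
  [Arg [Arg [Fact [Fact [Tail n]] + [Tail n]]] ^ [Fact [Tail [Tail n] + n]]]
  [Arg [Arg [Fact [Tail [Tail n] + n]]] ^ [Fact [Fact [Tail n]] + [Tail n]]]
  [Arg [Arg [Fact [Tail [Tail n] + n]]] ^ [Fact [Tail [Tail n] + n]]]

4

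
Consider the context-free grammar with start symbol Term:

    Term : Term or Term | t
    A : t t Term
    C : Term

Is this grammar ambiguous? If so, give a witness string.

Ambiguous

Witness: t or t or t

Derivation 1: Term ⇒ Term or Term ⇒ Term or Term or Term ⇒ t or Term or Term ⇒ t or t or Term ⇒ t or t or t
Derivation 2: Term ⇒ Term or Term ⇒ t or Term ⇒ t or Term or Term ⇒ t or t or Term ⇒ t or t or t

Two distinct leftmost derivations for the same string.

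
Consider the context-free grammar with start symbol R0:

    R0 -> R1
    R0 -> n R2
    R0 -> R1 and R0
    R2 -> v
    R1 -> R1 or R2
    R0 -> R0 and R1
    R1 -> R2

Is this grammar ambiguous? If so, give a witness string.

Witness: v and v

Derivation 1: R0 ⇒ R1 and R0 ⇒ R2 and R0 ⇒ v and R0 ⇒ v and R1 ⇒ v and R2 ⇒ v and v
Derivation 2: R0 ⇒ R0 and R1 ⇒ R1 and R1 ⇒ R2 and R1 ⇒ v and R1 ⇒ v and R2 ⇒ v and v

Two distinct leftmost derivations for the same string.

Ambiguous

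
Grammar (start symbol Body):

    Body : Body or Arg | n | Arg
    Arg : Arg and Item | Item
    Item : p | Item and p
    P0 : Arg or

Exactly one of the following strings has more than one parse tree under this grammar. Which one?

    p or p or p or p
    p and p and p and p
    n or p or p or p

p or p or p or p: 1 tree
p and p and p and p: 8 trees
n or p or p or p: 1 tree

p and p and p and p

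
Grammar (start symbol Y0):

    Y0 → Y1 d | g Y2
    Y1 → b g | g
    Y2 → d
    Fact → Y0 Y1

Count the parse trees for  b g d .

Parse trees for b g d:
  [Y0 [Y1 b g] d]

1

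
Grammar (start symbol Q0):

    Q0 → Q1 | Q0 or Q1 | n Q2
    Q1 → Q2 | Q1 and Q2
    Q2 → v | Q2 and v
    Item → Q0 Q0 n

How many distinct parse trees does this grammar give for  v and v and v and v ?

Parse trees for v and v and v and v:
  [Q0 [Q1 [Q2 [Q2 [Q2 [Q2 v] and v] and v] and v]]]
  [Q0 [Q1 [Q1 [Q2 v]] and [Q2 [Q2 [Q2 v] and v] and v]]]
  [Q0 [Q1 [Q1 [Q2 [Q2 v] and v]] and [Q2 [Q2 v] and v]]]
  [Q0 [Q1 [Q1 [Q1 [Q2 v]] and [Q2 v]] and [Q2 [Q2 v] and v]]]
  [Q0 [Q1 [Q1 [Q2 [Q2 [Q2 v] and v] and v]] and [Q2 v]]]
  [Q0 [Q1 [Q1 [Q1 [Q2 v]] and [Q2 [Q2 v] and v]] and [Q2 v]]]
  [Q0 [Q1 [Q1 [Q1 [Q2 [Q2 v] and v]] and [Q2 v]] and [Q2 v]]]
  [Q0 [Q1 [Q1 [Q1 [Q1 [Q2 v]] and [Q2 v]] and [Q2 v]] and [Q2 v]]]

8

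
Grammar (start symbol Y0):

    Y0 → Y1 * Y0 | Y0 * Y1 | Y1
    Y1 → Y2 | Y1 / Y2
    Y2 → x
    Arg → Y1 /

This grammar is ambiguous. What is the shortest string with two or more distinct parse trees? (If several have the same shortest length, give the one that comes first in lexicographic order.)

x * x

length 1: no string has ≥2 trees
length 3: x * x has 2 parse trees

Two derivations of x * x:
  Y0 ⇒ Y1 * Y0 ⇒ Y2 * Y0 ⇒ x * Y0 ⇒ x * Y1 ⇒ x * Y2 ⇒ x * x
  Y0 ⇒ Y0 * Y1 ⇒ Y1 * Y1 ⇒ Y2 * Y1 ⇒ x * Y1 ⇒ x * Y2 ⇒ x * x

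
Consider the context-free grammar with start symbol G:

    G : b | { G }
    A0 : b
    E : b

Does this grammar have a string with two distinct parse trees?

(A0, E are unreachable from G, so their rules don't affect L(G).) Each string is a nest of matched brackets around a single atom. An opening bracket forces the recursive rule; an atom forces the base rule.

Unambiguous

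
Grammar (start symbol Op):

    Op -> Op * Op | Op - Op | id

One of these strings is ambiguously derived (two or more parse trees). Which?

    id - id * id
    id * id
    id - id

id - id * id

id - id * id: 2 trees
id * id: 1 tree
id - id: 1 tree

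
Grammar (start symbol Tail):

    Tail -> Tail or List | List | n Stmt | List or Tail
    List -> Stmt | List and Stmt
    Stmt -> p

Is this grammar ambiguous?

Ambiguous

Witness: p or p

Derivation 1: Tail ⇒ Tail or List ⇒ List or List ⇒ Stmt or List ⇒ p or List ⇒ p or Stmt ⇒ p or p
Derivation 2: Tail ⇒ List or Tail ⇒ Stmt or Tail ⇒ p or Tail ⇒ p or List ⇒ p or Stmt ⇒ p or p

Two distinct leftmost derivations for the same string.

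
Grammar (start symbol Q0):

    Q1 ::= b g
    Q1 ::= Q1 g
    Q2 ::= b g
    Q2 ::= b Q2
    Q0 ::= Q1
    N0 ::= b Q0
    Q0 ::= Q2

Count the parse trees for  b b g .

1

Parse trees for b b g:
  [Q0 [Q2 b [Q2 b g]]]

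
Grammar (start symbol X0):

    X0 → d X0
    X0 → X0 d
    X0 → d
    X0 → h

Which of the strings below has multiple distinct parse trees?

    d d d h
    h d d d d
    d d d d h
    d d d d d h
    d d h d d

d d d h: 1 tree
h d d d d: 1 tree
d d d d h: 1 tree
d d d d d h: 1 tree
d d h d d: 6 trees

d d h d d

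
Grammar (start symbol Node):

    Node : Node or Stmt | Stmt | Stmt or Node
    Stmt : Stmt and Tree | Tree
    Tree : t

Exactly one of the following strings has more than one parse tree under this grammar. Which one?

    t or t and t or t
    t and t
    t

t or t and t or t: 4 trees
t and t: 1 tree
t: 1 tree

t or t and t or t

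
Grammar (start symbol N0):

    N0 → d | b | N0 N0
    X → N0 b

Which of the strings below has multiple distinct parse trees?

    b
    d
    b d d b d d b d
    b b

b: 1 tree
d: 1 tree
b d d b d d b d: 429 trees
b b: 1 tree

b d d b d d b d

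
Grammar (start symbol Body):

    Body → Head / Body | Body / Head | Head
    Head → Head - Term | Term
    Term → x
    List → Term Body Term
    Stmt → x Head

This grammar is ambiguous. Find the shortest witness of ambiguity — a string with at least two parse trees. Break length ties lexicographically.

x / x

length 1: no string has ≥2 trees
length 3: x / x has 2 parse trees

Two derivations of x / x:
  Body ⇒ Head / Body ⇒ Term / Body ⇒ x / Body ⇒ x / Head ⇒ x / Term ⇒ x / x
  Body ⇒ Body / Head ⇒ Head / Head ⇒ Term / Head ⇒ x / Head ⇒ x / Term ⇒ x / x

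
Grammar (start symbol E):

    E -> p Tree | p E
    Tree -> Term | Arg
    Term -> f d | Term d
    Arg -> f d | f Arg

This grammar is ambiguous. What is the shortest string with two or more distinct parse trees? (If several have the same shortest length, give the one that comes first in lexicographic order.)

length 3: p f d has 2 parse trees

Two derivations of p f d:
  E ⇒ p Tree ⇒ p Term ⇒ p f d
  E ⇒ p Tree ⇒ p Arg ⇒ p f d

p f d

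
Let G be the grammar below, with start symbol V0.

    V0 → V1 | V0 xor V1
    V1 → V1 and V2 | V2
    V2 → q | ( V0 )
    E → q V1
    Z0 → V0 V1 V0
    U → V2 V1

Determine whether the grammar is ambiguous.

Unambiguous

(E, Z0, U are unreachable from V0, so their rules don't affect L(V0).) The grammar is stratified — V0 handles 'xor' (left-recursive), V1 handles 'and', V2 atoms. Each operator has a fixed associativity and precedence level, so every string has one parse.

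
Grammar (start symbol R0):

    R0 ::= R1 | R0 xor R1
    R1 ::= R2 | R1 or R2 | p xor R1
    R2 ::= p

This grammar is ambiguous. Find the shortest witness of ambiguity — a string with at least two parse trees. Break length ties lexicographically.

length 1: no string has ≥2 trees
length 3: p xor p has 2 parse trees

Two derivations of p xor p:
  R0 ⇒ R1 ⇒ p xor R1 ⇒ p xor R2 ⇒ p xor p
  R0 ⇒ R0 xor R1 ⇒ R1 xor R1 ⇒ R2 xor R1 ⇒ p xor R1 ⇒ p xor R2 ⇒ p xor p

p xor p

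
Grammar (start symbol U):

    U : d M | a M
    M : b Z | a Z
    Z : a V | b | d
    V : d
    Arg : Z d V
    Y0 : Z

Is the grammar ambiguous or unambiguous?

Only U, M, Z, V are reachable from U; ignoring the rest: Each reachable nonterminal has at most one production per leading terminal, and all productions are right-linear; the derivation is determined token-by-token.

Unambiguous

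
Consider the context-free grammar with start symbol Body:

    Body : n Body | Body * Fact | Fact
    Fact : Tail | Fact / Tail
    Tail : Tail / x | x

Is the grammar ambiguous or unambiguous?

Ambiguous

Witness: x / x

Derivation 1: Body ⇒ Fact ⇒ Tail ⇒ Tail / x ⇒ x / x
Derivation 2: Body ⇒ Fact ⇒ Fact / Tail ⇒ Tail / Tail ⇒ x / Tail ⇒ x / x

Two distinct leftmost derivations for the same string.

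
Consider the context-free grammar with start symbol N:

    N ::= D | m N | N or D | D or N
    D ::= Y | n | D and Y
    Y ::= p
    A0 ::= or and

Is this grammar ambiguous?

Witness: n or n

Derivation 1: N ⇒ N or D ⇒ D or D ⇒ n or D ⇒ n or n
Derivation 2: N ⇒ D or N ⇒ n or N ⇒ n or D ⇒ n or n

Two distinct leftmost derivations for the same string.

Ambiguous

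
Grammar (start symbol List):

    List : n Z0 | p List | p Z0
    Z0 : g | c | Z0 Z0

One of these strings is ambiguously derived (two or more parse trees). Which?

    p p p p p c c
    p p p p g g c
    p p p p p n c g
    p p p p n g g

p p p p g g c

p p p p p c c: 1 tree
p p p p g g c: 2 trees
p p p p p n c g: 1 tree
p p p p n g g: 1 tree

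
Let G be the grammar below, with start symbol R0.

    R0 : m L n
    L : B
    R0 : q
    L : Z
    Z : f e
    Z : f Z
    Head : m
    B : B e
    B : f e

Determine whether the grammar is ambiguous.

Witness: m f e n

Derivation 1: R0 ⇒ m L n ⇒ m B n ⇒ m f e n
Derivation 2: R0 ⇒ m L n ⇒ m Z n ⇒ m f e n

Two distinct leftmost derivations for the same string.

Ambiguous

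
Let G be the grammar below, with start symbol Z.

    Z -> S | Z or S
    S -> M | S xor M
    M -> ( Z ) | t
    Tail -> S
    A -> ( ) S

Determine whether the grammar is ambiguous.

Unambiguous

Only Z, S, M are reachable from Z; ignoring the rest: The grammar is stratified — Z handles 'or' (left-recursive), S handles 'xor', M atoms. Each operator has a fixed associativity and precedence level, so every string has one parse.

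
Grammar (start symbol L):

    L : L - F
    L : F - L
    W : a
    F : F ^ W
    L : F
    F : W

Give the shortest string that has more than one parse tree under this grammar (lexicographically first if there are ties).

length 1: no string has ≥2 trees
length 3: a - a has 2 parse trees

Two derivations of a - a:
  L ⇒ L - F ⇒ F - F ⇒ W - F ⇒ a - F ⇒ a - W ⇒ a - a
  L ⇒ F - L ⇒ W - L ⇒ a - L ⇒ a - F ⇒ a - W ⇒ a - a

a - a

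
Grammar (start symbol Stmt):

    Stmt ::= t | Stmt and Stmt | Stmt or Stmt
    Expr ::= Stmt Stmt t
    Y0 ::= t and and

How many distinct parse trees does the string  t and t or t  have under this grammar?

Parse trees for t and t or t:
  [Stmt [Stmt t] and [Stmt [Stmt t] or [Stmt t]]]
  [Stmt [Stmt [Stmt t] and [Stmt t]] or [Stmt t]]

2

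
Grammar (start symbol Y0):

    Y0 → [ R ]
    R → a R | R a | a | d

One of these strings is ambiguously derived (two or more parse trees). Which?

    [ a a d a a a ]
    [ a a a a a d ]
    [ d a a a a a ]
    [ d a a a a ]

[ a a d a a a ]

[ a a d a a a ]: 10 trees
[ a a a a a d ]: 1 tree
[ d a a a a a ]: 1 tree
[ d a a a a ]: 1 tree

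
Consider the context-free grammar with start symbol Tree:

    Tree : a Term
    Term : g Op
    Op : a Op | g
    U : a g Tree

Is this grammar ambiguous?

Only Tree, Term, Op are reachable from Tree; ignoring the rest: Each reachable nonterminal has at most one production per leading terminal, and all productions are right-linear; the derivation is determined token-by-token.

Unambiguous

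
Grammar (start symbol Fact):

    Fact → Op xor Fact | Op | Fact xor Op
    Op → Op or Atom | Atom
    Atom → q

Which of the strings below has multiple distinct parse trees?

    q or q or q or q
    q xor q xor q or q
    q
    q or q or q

q xor q xor q or q

q or q or q or q: 1 tree
q xor q xor q or q: 4 trees
q: 1 tree
q or q or q: 1 tree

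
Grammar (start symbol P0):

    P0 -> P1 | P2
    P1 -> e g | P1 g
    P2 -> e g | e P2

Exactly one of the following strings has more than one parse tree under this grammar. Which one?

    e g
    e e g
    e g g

e g: 2 trees
e e g: 1 tree
e g g: 1 tree

e g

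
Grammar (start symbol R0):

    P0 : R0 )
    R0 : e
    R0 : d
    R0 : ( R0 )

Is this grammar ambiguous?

Unambiguous

Only R0 is reachable from R0; ignoring the rest: Each string is a nest of matched brackets around a single atom. An opening bracket forces the recursive rule; an atom forces the base rule.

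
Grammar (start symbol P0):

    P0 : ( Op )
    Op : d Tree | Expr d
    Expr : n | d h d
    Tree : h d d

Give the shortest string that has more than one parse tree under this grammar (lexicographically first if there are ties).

( d h d d )

length 4: no string has ≥2 trees
length 6: ( d h d d ) has 2 parse trees

Two derivations of ( d h d d ):
  P0 ⇒ ( Op ) ⇒ ( d Tree ) ⇒ ( d h d d )
  P0 ⇒ ( Op ) ⇒ ( Expr d ) ⇒ ( d h d d )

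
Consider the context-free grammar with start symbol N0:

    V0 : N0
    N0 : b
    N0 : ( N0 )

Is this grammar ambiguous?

Unambiguous

(V0 is unreachable from N0, so its rules don't affect L(N0).) L(N0) is { openⁿ atom closeⁿ : n ≥ 0 }. The bracket depth fixes n, and the derivation is forced at every step.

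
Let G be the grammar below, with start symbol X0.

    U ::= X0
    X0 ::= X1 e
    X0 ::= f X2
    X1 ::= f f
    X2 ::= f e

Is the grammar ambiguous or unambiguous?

Ambiguous

Witness: f f e

Derivation 1: X0 ⇒ X1 e ⇒ f f e
Derivation 2: X0 ⇒ f X2 ⇒ f f e

Two distinct leftmost derivations for the same string.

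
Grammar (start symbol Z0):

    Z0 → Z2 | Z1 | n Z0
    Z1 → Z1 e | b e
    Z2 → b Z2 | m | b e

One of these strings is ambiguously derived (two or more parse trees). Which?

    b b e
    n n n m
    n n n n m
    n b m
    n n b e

n n b e

b b e: 1 tree
n n n m: 1 tree
n n n n m: 1 tree
n b m: 1 tree
n n b e: 2 trees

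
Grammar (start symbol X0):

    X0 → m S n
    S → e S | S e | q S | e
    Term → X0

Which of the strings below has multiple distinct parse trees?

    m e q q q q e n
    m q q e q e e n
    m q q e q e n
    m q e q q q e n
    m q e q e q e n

m q q e q e e n

m e q q q q e n: 1 tree
m q q e q e e n: 6 trees
m q q e q e n: 1 tree
m q e q q q e n: 1 tree
m q e q e q e n: 1 tree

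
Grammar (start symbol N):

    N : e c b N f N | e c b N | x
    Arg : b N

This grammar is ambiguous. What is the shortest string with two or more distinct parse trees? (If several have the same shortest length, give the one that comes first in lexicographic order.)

length 1: no string has ≥2 trees
length 4: no string has ≥2 trees
length 6: no string has ≥2 trees
length 7: no string has ≥2 trees
length 9: e c b e c b x f x has 2 parse trees

Two derivations of e c b e c b x f x:
  N ⇒ e c b N f N ⇒ e c b e c b N f N ⇒ e c b e c b x f N ⇒ e c b e c b x f x
  N ⇒ e c b N ⇒ e c b e c b N f N ⇒ e c b e c b x f N ⇒ e c b e c b x f x

e c b e c b x f x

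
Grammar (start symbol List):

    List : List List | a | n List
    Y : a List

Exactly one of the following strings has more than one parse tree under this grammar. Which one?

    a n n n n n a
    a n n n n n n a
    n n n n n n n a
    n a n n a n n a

n a n n a n n a

a n n n n n a: 1 tree
a n n n n n n a: 1 tree
n n n n n n n a: 1 tree
n a n n a n n a: 9 trees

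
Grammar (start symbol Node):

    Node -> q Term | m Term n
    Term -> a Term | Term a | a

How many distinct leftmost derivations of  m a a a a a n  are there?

Parse trees for m a a a a a n (showing first 6 of 16):
  [Node m [Term a [Term a [Term a [Term a [Term a]]]]] n]
  [Node m [Term a [Term a [Term a [Term [Term a] a]]]] n]
  [Node m [Term a [Term a [Term [Term a [Term a]] a]]] n]
  [Node m [Term a [Term a [Term [Term [Term a] a] a]]] n]
  [Node m [Term a [Term [Term a [Term a [Term a]]] a]] n]
  [Node m [Term a [Term [Term a [Term [Term a] a]] a]] n]

16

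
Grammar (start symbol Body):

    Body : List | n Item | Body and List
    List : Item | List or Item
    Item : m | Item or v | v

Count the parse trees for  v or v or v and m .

Parse trees for v or v or v and m:
  [Body [Body [List [Item [Item [Item v] or v] or v]]] and [List [Item m]]]
  [Body [Body [List [List [Item v]] or [Item [Item v] or v]]] and [List [Item m]]]
  [Body [Body [List [List [Item [Item v] or v]] or [Item v]]] and [List [Item m]]]
  [Body [Body [List [List [List [Item v]] or [Item v]] or [Item v]]] and [List [Item m]]]

4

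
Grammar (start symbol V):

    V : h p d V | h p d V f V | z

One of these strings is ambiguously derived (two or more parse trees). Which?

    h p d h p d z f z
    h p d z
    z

h p d h p d z f z

h p d h p d z f z: 2 trees
h p d z: 1 tree
z: 1 tree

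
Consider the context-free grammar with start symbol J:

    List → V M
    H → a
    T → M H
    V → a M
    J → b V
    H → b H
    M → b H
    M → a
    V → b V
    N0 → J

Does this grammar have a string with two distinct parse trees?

Unambiguous

Only J, V, M, H are reachable from J; ignoring the rest: The reachable rules are right-linear with at most one rule per (nonterminal, next-terminal) pair. Each input token forces the next rule, so parsing is deterministic.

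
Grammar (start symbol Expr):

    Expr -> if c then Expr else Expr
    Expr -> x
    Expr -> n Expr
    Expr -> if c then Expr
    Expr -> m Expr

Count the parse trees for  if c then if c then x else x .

2

Parse trees for if c then if c then x else x:
  [Expr if c then [Expr if c then [Expr x]] else [Expr x]]
  [Expr if c then [Expr if c then [Expr x] else [Expr x]]]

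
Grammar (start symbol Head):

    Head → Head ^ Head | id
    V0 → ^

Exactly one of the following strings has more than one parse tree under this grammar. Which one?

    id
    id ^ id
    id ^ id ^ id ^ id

id ^ id ^ id ^ id

id: 1 tree
id ^ id: 1 tree
id ^ id ^ id ^ id: 5 trees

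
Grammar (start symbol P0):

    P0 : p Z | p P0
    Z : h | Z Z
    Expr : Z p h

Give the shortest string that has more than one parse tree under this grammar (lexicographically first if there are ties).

length 2: no string has ≥2 trees
length 3: no string has ≥2 trees
length 4: p h h h has 2 parse trees

Two derivations of p h h h:
  P0 ⇒ p Z ⇒ p Z Z ⇒ p h Z ⇒ p h Z Z ⇒ p h h Z ⇒ p h h h
  P0 ⇒ p Z ⇒ p Z Z ⇒ p Z Z Z ⇒ p h Z Z ⇒ p h h Z ⇒ p h h h

p h h h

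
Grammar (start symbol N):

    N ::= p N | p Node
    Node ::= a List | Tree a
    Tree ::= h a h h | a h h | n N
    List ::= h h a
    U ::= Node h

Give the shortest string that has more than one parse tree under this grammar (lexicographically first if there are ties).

length 5: p a h h a has 2 parse trees

Two derivations of p a h h a:
  N ⇒ p Node ⇒ p a List ⇒ p a h h a
  N ⇒ p Node ⇒ p Tree a ⇒ p a h h a

p a h h a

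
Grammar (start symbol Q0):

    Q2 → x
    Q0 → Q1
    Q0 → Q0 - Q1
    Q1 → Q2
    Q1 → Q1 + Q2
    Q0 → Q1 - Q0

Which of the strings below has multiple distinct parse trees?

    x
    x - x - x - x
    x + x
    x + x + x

x: 1 tree
x - x - x - x: 8 trees
x + x: 1 tree
x + x + x: 1 tree

x - x - x - x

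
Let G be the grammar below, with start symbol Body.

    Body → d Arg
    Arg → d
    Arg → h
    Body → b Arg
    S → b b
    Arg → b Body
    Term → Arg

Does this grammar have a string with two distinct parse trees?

Only Body, Arg are reachable from Body; ignoring the rest: Each reachable nonterminal has at most one production per leading terminal, and all productions are right-linear; the derivation is determined token-by-token.

Unambiguous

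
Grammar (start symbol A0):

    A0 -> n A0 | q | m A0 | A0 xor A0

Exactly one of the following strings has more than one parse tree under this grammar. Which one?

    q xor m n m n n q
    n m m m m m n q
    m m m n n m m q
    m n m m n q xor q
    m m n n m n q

m n m m n q xor q

q xor m n m n n q: 1 tree
n m m m m m n q: 1 tree
m m m n n m m q: 1 tree
m n m m n q xor q: 6 trees
m m n n m n q: 1 tree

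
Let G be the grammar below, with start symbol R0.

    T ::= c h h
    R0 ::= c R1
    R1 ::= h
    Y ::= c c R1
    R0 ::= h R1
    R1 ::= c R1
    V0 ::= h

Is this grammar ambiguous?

Only R0, R1 are reachable from R0; ignoring the rest: The reachable rules are right-linear with at most one rule per (nonterminal, next-terminal) pair. Each input token forces the next rule, so parsing is deterministic.

Unambiguous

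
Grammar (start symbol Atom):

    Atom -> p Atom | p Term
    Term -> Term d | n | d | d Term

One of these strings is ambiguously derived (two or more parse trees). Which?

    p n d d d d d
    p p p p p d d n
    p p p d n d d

p p p d n d d

p n d d d d d: 1 tree
p p p p p d d n: 1 tree
p p p d n d d: 3 trees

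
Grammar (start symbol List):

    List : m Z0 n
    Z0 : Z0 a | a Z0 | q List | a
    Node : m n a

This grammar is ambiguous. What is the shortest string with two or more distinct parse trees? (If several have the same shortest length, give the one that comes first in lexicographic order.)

m a a n

length 3: no string has ≥2 trees
length 4: m a a n has 2 parse trees

Two derivations of m a a n:
  List ⇒ m Z0 n ⇒ m Z0 a n ⇒ m a a n
  List ⇒ m Z0 n ⇒ m a Z0 n ⇒ m a a n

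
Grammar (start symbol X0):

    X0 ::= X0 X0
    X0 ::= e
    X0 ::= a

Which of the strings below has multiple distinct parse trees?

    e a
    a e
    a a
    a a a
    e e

a a a

e a: 1 tree
a e: 1 tree
a a: 1 tree
a a a: 2 trees
e e: 1 tree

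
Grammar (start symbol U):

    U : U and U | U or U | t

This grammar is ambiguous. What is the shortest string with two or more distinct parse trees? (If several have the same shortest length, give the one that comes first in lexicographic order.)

length 1: no string has ≥2 trees
length 3: no string has ≥2 trees
length 5: t and t and t has 2 parse trees

Two derivations of t and t and t:
  U ⇒ U and U ⇒ U and U and U ⇒ t and U and U ⇒ t and t and U ⇒ t and t and t
  U ⇒ U and U ⇒ t and U ⇒ t and U and U ⇒ t and t and U ⇒ t and t and t

t and t and t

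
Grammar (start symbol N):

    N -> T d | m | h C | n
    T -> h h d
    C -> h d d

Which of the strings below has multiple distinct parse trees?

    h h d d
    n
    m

h h d d

h h d d: 2 trees
n: 1 tree
m: 1 tree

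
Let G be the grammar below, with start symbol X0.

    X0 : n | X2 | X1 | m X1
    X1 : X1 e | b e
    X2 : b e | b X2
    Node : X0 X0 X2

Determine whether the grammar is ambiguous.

Witness: b e

Derivation 1: X0 ⇒ X2 ⇒ b e
Derivation 2: X0 ⇒ X1 ⇒ b e

Two distinct leftmost derivations for the same string.

Ambiguous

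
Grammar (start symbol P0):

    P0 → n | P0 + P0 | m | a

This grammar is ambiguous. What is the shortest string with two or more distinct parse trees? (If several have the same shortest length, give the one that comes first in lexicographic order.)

a + a + a

length 1: no string has ≥2 trees
length 3: no string has ≥2 trees
length 5: a + a + a has 2 parse trees

Two derivations of a + a + a:
  P0 ⇒ P0 + P0 ⇒ P0 + P0 + P0 ⇒ a + P0 + P0 ⇒ a + a + P0 ⇒ a + a + a
  P0 ⇒ P0 + P0 ⇒ a + P0 ⇒ a + P0 + P0 ⇒ a + a + P0 ⇒ a + a + a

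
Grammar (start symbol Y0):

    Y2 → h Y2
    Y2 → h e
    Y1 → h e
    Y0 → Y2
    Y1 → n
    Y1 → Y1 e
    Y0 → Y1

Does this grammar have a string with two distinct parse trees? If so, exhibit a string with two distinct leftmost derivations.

Witness: h e

Derivation 1: Y0 ⇒ Y2 ⇒ h e
Derivation 2: Y0 ⇒ Y1 ⇒ h e

Two distinct leftmost derivations for the same string.

Ambiguous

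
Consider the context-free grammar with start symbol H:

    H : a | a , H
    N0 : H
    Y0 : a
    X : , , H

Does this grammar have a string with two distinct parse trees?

Unambiguous

(N0, Y0, X are unreachable from H, so their rules don't affect L(H).) The reachable grammar is A → atom sep A | atom. Each atom is followed by either the separator (recurse) or end-of-string (stop) — no choice point.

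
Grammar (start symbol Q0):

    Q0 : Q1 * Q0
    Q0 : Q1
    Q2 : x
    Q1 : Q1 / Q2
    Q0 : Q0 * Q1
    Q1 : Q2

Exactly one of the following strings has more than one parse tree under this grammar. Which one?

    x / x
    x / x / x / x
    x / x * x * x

x / x: 1 tree
x / x / x / x: 1 tree
x / x * x * x: 4 trees

x / x * x * x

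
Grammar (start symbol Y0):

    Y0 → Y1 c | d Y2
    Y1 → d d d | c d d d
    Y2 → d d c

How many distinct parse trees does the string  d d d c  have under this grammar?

2

Parse trees for d d d c:
  [Y0 [Y1 d d d] c]
  [Y0 d [Y2 d d c]]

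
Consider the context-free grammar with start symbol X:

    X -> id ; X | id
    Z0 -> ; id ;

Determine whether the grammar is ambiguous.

Unambiguous

(Z0 is unreachable from X, so its rules don't affect L(X).) Right-recursive list with a separator: after each atom, whether the separator follows determines the rule. One parse per string.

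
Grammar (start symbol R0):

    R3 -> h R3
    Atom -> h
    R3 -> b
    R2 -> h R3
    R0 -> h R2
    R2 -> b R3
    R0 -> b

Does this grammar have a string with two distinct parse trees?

(Atom is unreachable from R0, so its rules don't affect L(R0).) Restricted to the reachable nonterminals, every rule has the form A → t or A → t B, and no two rules for the same A share a first terminal. The grammar encodes a DFA — one run per string.

Unambiguous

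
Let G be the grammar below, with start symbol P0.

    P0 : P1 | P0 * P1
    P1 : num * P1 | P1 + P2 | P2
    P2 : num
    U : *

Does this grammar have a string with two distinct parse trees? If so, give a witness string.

Witness: num * num

Derivation 1: P0 ⇒ P1 ⇒ num * P1 ⇒ num * P2 ⇒ num * num
Derivation 2: P0 ⇒ P0 * P1 ⇒ P1 * P1 ⇒ P2 * P1 ⇒ num * P1 ⇒ num * P2 ⇒ num * num

Two distinct leftmost derivations for the same string.

Ambiguous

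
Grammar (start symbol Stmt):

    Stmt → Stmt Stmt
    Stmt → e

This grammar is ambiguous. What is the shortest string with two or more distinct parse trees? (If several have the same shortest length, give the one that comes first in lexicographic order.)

e e e

length 1: no string has ≥2 trees
length 2: no string has ≥2 trees
length 3: e e e has 2 parse trees

Two derivations of e e e:
  Stmt ⇒ Stmt Stmt ⇒ Stmt Stmt Stmt ⇒ e Stmt Stmt ⇒ e e Stmt ⇒ e e e
  Stmt ⇒ Stmt Stmt ⇒ e Stmt ⇒ e Stmt Stmt ⇒ e e Stmt ⇒ e e e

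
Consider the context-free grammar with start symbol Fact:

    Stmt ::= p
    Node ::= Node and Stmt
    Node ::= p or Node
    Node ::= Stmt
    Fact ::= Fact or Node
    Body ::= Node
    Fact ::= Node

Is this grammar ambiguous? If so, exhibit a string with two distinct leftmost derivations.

Witness: p or p

Derivation 1: Fact ⇒ Fact or Node ⇒ Node or Node ⇒ Stmt or Node ⇒ p or Node ⇒ p or Stmt ⇒ p or p
Derivation 2: Fact ⇒ Node ⇒ p or Node ⇒ p or Stmt ⇒ p or p

Two distinct leftmost derivations for the same string.

Ambiguous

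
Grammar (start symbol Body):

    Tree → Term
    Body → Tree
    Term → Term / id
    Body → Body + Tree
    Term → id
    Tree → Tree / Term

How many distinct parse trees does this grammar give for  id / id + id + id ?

Parse trees for id / id + id + id:
  [Body [Body [Body [Tree [Term [Term id] / id]]] + [Tree [Term id]]] + [Tree [Term id]]]
  [Body [Body [Body [Tree [Tree [Term id]] / [Term id]]] + [Tree [Term id]]] + [Tree [Term id]]]

2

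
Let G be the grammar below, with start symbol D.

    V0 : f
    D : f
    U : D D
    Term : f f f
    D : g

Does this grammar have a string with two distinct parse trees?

(U, V0, Term are unreachable from D, so their rules don't affect L(D).) Each reachable nonterminal has at most one production per leading terminal, and all productions are right-linear; the derivation is determined token-by-token.

Unambiguous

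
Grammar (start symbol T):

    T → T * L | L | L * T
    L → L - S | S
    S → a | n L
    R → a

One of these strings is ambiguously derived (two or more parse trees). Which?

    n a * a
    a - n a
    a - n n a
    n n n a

n a * a: 2 trees
a - n a: 1 tree
a - n n a: 1 tree
n n n a: 1 tree

n a * a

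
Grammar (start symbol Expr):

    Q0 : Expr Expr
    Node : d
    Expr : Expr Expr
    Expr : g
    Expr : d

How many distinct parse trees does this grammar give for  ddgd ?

5

Parse trees for ddgd:
  [Expr [Expr d] [Expr [Expr d] [Expr [Expr g] [Expr d]]]]
  [Expr [Expr d] [Expr [Expr [Expr d] [Expr g]] [Expr d]]]
  [Expr [Expr [Expr d] [Expr d]] [Expr [Expr g] [Expr d]]]
  [Expr [Expr [Expr d] [Expr [Expr d] [Expr g]]] [Expr d]]
  [Expr [Expr [Expr [Expr d] [Expr d]] [Expr g]] [Expr d]]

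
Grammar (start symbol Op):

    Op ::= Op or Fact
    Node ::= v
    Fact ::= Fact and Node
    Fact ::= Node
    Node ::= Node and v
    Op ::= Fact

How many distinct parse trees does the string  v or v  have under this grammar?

1

Parse trees for v or v:
  [Op [Op [Fact [Node v]]] or [Fact [Node v]]]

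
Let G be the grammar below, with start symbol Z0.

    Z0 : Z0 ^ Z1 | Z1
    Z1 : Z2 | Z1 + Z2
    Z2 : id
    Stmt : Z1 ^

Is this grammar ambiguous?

Unambiguous

Only Z0, Z1, Z2 are reachable from Z0; ignoring the rest: Z0 → Z0 ^ Z1 | Z1  ;  Z1 → Z1 + Z2 | Z2  — a left-associative chain with Z2 at the bottom. Each string factors uniquely by precedence.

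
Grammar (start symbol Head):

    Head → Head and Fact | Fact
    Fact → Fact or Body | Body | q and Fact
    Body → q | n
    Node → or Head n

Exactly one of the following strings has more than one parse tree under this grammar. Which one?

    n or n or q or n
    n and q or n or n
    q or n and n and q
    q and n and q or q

n or n or q or n: 1 tree
n and q or n or n: 1 tree
q or n and n and q: 1 tree
q and n and q or q: 2 trees

q and n and q or q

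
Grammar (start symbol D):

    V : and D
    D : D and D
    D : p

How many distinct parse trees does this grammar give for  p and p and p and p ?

5

Parse trees for p and p and p and p:
  [D [D p] and [D [D p] and [D [D p] and [D p]]]]
  [D [D p] and [D [D [D p] and [D p]] and [D p]]]
  [D [D [D p] and [D p]] and [D [D p] and [D p]]]
  [D [D [D p] and [D [D p] and [D p]]] and [D p]]
  [D [D [D [D p] and [D p]] and [D p]] and [D p]]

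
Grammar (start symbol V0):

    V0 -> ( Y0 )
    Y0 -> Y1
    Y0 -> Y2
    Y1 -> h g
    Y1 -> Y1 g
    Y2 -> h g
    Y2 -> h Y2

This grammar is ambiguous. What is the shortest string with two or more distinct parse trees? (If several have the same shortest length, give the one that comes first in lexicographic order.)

length 4: ( h g ) has 2 parse trees

Two derivations of ( h g ):
  V0 ⇒ ( Y0 ) ⇒ ( Y1 ) ⇒ ( h g )
  V0 ⇒ ( Y0 ) ⇒ ( Y2 ) ⇒ ( h g )

( h g )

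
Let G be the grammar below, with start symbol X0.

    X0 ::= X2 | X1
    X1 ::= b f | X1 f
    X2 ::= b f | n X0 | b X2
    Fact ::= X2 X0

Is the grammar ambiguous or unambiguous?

Ambiguous

Witness: b f

Derivation 1: X0 ⇒ X2 ⇒ b f
Derivation 2: X0 ⇒ X1 ⇒ b f

Two distinct leftmost derivations for the same string.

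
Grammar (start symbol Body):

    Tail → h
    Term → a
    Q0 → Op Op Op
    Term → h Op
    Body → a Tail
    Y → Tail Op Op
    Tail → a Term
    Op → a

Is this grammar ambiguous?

Only Body, Tail, Term, Op are reachable from Body; ignoring the rest: The reachable rules are right-linear with at most one rule per (nonterminal, next-terminal) pair. Each input token forces the next rule, so parsing is deterministic.

Unambiguous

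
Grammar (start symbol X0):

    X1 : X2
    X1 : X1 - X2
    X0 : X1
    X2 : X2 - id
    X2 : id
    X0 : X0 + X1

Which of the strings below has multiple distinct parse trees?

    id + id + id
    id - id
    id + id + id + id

id - id

id + id + id: 1 tree
id - id: 2 trees
id + id + id + id: 1 tree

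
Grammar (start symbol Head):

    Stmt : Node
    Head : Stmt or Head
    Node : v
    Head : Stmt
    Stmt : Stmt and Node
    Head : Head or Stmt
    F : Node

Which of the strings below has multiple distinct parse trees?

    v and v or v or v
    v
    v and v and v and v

v and v or v or v

v and v or v or v: 4 trees
v: 1 tree
v and v and v and v: 1 tree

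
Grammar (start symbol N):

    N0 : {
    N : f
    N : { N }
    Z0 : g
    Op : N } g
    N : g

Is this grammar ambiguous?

Only N is reachable from N; ignoring the rest: Each string is a nest of matched brackets around a single atom. An opening bracket forces the recursive rule; an atom forces the base rule.

Unambiguous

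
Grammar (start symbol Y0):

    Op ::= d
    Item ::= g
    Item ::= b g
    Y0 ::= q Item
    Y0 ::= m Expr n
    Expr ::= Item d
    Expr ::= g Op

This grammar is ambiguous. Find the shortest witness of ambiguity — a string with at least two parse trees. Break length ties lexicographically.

m g d n

length 2: no string has ≥2 trees
length 3: no string has ≥2 trees
length 4: m g d n has 2 parse trees

Two derivations of m g d n:
  Y0 ⇒ m Expr n ⇒ m Item d n ⇒ m g d n
  Y0 ⇒ m Expr n ⇒ m g Op n ⇒ m g d n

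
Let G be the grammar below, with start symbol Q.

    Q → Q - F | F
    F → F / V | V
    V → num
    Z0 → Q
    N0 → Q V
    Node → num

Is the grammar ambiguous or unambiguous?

Unambiguous

(Z0, N0, Node are unreachable from Q, so their rules don't affect L(Q).) This is a standard precedence ladder (Q over F over V), with each level left-recursive on its own operator ('-' at Q, '/' at F). That structure is LR(1), hence unambiguous.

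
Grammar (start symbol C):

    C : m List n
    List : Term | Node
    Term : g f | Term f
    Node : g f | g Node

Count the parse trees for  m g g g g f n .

Parse trees for m g g g g f n:
  [C m [List [Node g [Node g [Node g [Node g f]]]]] n]

1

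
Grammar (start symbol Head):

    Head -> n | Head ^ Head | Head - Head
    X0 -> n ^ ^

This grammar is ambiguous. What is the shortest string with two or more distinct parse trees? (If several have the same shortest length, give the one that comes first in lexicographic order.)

length 1: no string has ≥2 trees
length 3: no string has ≥2 trees
length 5: n - n - n has 2 parse trees

Two derivations of n - n - n:
  Head ⇒ Head - Head ⇒ n - Head ⇒ n - Head - Head ⇒ n - n - Head ⇒ n - n - n
  Head ⇒ Head - Head ⇒ Head - Head - Head ⇒ n - Head - Head ⇒ n - n - Head ⇒ n - n - n

n - n - n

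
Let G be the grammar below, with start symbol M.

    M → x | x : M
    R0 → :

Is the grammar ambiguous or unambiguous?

Unambiguous

(R0 is unreachable from M, so its rules don't affect L(M).) The reachable grammar is A → atom sep A | atom. Each atom is followed by either the separator (recurse) or end-of-string (stop) — no choice point.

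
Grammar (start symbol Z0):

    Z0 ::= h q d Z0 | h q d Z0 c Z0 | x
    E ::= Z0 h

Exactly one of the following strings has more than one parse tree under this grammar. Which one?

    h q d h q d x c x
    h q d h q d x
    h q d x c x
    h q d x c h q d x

h q d h q d x c x: 2 trees
h q d h q d x: 1 tree
h q d x c x: 1 tree
h q d x c h q d x: 1 tree

h q d h q d x c x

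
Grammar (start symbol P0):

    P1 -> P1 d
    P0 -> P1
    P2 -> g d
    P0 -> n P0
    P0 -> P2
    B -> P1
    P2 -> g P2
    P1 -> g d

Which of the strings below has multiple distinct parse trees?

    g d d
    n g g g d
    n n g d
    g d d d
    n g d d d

g d d: 1 tree
n g g g d: 1 tree
n n g d: 2 trees
g d d d: 1 tree
n g d d d: 1 tree

n n g d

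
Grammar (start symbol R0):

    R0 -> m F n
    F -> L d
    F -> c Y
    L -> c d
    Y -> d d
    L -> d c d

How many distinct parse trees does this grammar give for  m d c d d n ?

Parse trees for m d c d d n:
  [R0 m [F [L d c d] d] n]

1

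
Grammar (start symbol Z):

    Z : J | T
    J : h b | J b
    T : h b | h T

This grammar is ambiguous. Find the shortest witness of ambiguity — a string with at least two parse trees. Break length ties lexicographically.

h b

length 2: h b has 2 parse trees

Two derivations of h b:
  Z ⇒ J ⇒ h b
  Z ⇒ T ⇒ h b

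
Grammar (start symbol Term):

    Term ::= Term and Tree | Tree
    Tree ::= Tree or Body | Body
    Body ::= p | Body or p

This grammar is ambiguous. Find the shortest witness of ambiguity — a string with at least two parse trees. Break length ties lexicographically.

p or p

length 1: no string has ≥2 trees
length 3: p or p has 2 parse trees

Two derivations of p or p:
  Term ⇒ Tree ⇒ Tree or Body ⇒ Body or Body ⇒ p or Body ⇒ p or p
  Term ⇒ Tree ⇒ Body ⇒ Body or p ⇒ p or p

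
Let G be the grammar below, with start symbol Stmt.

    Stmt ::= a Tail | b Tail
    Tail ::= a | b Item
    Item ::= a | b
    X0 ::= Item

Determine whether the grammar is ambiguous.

(X0 is unreachable from Stmt, so its rules don't affect L(Stmt).) Restricted to the reachable nonterminals, every rule has the form A → t or A → t B, and no two rules for the same A share a first terminal. The grammar encodes a DFA — one run per string.

Unambiguous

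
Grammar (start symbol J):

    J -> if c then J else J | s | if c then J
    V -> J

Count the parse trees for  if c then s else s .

1

Parse trees for if c then s else s:
  [J if c then [J s] else [J s]]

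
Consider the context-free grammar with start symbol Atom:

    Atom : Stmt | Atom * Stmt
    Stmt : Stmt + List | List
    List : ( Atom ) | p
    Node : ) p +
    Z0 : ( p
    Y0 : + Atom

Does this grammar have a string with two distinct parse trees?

Unambiguous

Only Atom, Stmt, List are reachable from Atom; ignoring the rest: Atom → Atom * Stmt | Stmt  ;  Stmt → Stmt + List | List  — a left-associative chain with List at the bottom. Each string factors uniquely by precedence.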